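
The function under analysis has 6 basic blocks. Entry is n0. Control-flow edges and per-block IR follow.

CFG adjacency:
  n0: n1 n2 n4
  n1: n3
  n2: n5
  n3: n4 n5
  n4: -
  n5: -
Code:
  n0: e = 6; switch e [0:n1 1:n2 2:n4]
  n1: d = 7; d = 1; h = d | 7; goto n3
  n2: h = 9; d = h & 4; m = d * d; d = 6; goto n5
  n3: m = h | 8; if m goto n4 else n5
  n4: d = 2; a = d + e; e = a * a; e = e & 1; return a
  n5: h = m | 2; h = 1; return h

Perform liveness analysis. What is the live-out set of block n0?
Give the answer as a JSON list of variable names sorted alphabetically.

Answer: ["e"]

Analysis:
Per-block:
  n0: def={e} ue=∅
  n1: def={d,h} ue=∅
  n2: def={d,h,m} ue=∅
  n3: def={m} ue={h}
  n4: def={a,d,e} ue={e}
  n5: def={h} ue={m}

Live sets:
  n0 li=∅ lo={e}
  n1 li={e} lo={e,h}
  n2 li=∅ lo={m}
  n3 li={e,h} lo={e,m}
  n4 li={e} lo=∅
  n5 li={m} lo=∅

live-out(n0) = ["e"]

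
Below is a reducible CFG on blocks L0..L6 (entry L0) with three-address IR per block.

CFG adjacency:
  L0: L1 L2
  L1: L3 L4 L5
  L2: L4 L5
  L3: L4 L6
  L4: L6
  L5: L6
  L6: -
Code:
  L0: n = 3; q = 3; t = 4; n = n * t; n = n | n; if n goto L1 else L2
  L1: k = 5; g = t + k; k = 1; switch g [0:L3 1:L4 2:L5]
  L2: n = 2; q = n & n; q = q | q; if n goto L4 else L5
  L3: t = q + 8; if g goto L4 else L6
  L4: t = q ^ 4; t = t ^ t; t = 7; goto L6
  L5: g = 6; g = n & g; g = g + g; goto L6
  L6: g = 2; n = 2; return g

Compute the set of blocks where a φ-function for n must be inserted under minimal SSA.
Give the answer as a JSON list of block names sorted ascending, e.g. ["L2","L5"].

Answer: ["L4", "L5", "L6"]

Working:
idom tree: L1←L0 L2←L0 L3←L1 L4←L0 L5←L0 L6←L0
Dom at joins:
  L4: preds {L1,L2,L3}: {L0,L1} ∩ {L0,L2} ∩ {L0,L1,L3} = {L0}; idom=L0
  L5: preds {L1,L2}: {L0,L1} ∩ {L0,L2} = {L0}; idom=L0
  L6: preds {L3,L4,L5}: {L0,L1,L3} ∩ {L0,L4} ∩ {L0,L5} = {L0}; idom=L0

DF walk-up:
  join L4 pred L1: L1 stop@L0
  join L4 pred L2: L2 stop@L0
  join L4 pred L3: L3→L1 stop@L0
  join L5 pred L1: L1 stop@L0
  join L5 pred L2: L2 stop@L0
  join L6 pred L3: L3→L1 stop@L0
  join L6 pred L4: L4 stop@L0
  join L6 pred L5: L5 stop@L0
  L0: DF=∅
  L1: DF={L4,L5,L6}
  L2: DF={L4,L5}
  L3: DF={L4,L6}
  L4: DF={L6}
  L5: DF={L6}
  L6: DF=∅

φ for n: defs {L0,L2,L6}
  DF⁺ = {L4,L5,L6}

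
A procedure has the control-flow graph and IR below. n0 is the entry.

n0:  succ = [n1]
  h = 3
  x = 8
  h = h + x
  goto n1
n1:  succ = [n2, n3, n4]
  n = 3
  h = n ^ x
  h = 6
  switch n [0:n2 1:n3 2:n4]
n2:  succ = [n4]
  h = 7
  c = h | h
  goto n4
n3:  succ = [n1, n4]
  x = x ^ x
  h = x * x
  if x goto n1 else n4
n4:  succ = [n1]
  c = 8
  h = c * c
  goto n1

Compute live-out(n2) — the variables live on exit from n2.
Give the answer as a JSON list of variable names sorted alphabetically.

def/use:
  n0: def={h,x} ue=∅
  n1: def={h,n} ue={x}
  n2: def={c,h} ue=∅
  n3: def={h,x} ue={x}
  n4: def={c,h} ue=∅

Live sets:
  n0: in=∅ out={x}
  n1: in={x} out={x}
  n2: in={x} out={x}
  n3: in={x} out={x}
  n4: in={x} out={x}

live-out(n2) = ["x"]

Answer: ["x"]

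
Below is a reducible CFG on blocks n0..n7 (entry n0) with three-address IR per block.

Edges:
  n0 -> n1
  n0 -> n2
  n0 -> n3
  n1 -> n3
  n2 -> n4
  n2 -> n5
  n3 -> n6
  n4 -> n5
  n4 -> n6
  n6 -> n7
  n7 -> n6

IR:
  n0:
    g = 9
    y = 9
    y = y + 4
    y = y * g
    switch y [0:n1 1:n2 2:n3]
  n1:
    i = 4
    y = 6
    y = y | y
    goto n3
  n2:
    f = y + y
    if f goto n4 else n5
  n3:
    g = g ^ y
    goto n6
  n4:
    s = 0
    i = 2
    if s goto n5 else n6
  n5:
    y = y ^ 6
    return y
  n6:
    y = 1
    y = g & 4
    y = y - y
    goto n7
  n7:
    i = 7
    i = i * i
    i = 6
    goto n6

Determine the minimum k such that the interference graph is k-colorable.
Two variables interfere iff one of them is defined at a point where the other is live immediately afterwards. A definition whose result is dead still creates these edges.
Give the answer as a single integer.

Answer: 4

Analysis:
Block summaries:
  n0: def={g,y} ue=∅
  n1: def={i,y} ue=∅
  n2: def={f} ue={y}
  n3: def={g} ue={g,y}
  n4: def={i,s} ue=∅
  n5: def={y} ue={y}
  n6: def={y} ue={g}
  n7: def={i} ue=∅

Liveness:
  live n0: ∅→{g,y}
  live n1: {g}→{g,y}
  live n2: {g,y}→{g,y}
  live n3: {g,y}→{g}
  live n4: {g,y}→{g,y}
  live n5: {y}→∅
  live n6: {g}→{g}
  live n7: {g}→{g}

Interfere edges:
  f: {g,y}
  g: {f,i,s,y}
  i: {g,s,y}
  s: {g,i,y}
  y: {f,g,i,s}

Registers:
  clique {g,i,s,y} ⇒ need ≥ 4
  4-colouring: R0={g}  R1={y}  R2={f,i}  R3={s}
  χ = 4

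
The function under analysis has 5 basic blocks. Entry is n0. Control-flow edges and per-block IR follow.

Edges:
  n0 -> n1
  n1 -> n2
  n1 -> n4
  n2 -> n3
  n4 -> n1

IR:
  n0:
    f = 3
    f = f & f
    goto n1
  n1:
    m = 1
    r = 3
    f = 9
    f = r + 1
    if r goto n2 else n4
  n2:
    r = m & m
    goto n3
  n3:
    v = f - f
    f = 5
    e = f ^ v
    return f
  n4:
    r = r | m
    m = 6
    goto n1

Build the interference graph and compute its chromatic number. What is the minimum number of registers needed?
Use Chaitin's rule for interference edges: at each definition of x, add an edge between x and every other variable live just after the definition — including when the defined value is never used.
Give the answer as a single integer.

Per-block:
  n0: {f} / ∅
  n1: {f,m,r} / ∅
  n2: {r} / {m}
  n3: {e,f,v} / {f}
  n4: {m,r} / {m,r}

Live sets:
  n0: in=∅ out=∅
  n1: in=∅ out={f,m,r}
  n2: in={f,m} out={f}
  n3: in={f} out=∅
  n4: in={m,r} out=∅

Interference:
  e: {f}
  f: {e,m,r,v}
  m: {f,r}
  r: {f,m}
  v: {f}

Chromatic number:
  clique {f,m,r} ⇒ need ≥ 3
  assign e→r1 f→r0 m→r1 r→r2 v→r1 — no edge inside a register ⇒ χ ≤ 3
  χ = 3

Answer: 3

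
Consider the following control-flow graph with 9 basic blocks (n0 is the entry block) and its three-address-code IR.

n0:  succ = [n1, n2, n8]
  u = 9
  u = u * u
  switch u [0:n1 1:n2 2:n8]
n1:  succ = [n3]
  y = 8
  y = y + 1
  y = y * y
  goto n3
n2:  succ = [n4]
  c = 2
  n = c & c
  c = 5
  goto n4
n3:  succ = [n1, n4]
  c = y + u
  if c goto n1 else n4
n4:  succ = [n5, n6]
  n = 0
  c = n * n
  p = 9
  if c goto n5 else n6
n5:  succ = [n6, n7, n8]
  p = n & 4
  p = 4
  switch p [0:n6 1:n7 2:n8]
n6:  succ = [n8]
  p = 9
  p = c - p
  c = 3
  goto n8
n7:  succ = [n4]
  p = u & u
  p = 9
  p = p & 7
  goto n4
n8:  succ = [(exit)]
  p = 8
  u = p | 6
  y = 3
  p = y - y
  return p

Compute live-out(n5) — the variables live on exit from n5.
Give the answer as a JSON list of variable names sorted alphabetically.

def/use:
  n0: def={u} ue=∅
  n1: def={y} ue=∅
  n2: def={c,n} ue=∅
  n3: def={c} ue={u,y}
  n4: def={c,n,p} ue=∅
  n5: def={p} ue={n}
  n6: def={c,p} ue={c}
  n7: def={p} ue={u}
  n8: def={p,u,y} ue=∅

Live sets:
  n0 li=∅ lo={u}
  n1 li={u} lo={u,y}
  n2 li={u} lo={u}
  n3 li={u,y} lo={u}
  n4 li={u} lo={c,n,u}
  n5 li={c,n,u} lo={c,u}
  n6 li={c} lo=∅
  n7 li={u} lo={u}
  n8 li=∅ lo=∅

live-out(n5) = ["c", "u"]

Answer: ["c", "u"]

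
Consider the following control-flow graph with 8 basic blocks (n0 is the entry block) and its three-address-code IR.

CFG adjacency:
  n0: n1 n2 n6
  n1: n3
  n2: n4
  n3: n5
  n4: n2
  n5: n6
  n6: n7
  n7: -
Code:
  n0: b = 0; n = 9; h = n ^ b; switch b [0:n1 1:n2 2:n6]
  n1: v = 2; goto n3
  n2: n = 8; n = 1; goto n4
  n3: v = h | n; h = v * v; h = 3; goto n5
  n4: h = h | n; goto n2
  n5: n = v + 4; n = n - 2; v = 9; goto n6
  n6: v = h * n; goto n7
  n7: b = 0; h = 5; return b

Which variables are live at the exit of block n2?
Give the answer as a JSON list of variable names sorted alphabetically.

Answer: ["h", "n"]

Working:
Per-block:
  n0 def {b,h,n} use ∅
  n1 def {v} use ∅
  n2 def {n} use ∅
  n3 def {h,v} use {h,n}
  n4 def {h} use {h,n}
  n5 def {n,v} use {v}
  n6 def {v} use {h,n}
  n7 def {b,h} use ∅

Backward fixpoint:
  n0: in=∅ out={h,n}
  n1: in={h,n} out={h,n}
  n2: in={h} out={h,n}
  n3: in={h,n} out={h,v}
  n4: in={h,n} out={h}
  n5: in={h,v} out={h,n}
  n6: in={h,n} out=∅
  n7: in=∅ out=∅

live-out(n2) = ["h", "n"]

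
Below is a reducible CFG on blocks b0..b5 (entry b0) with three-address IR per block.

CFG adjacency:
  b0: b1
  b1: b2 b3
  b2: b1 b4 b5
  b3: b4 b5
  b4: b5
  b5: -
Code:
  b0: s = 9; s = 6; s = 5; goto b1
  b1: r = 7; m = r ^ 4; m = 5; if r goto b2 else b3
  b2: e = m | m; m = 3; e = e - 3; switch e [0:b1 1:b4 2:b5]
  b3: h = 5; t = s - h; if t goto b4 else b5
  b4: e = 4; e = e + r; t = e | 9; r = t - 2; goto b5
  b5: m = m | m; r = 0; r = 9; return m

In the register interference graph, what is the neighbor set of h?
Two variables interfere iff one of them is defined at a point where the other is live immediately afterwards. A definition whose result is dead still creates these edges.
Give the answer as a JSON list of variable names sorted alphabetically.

Answer: ["m", "r", "s"]

Analysis:
def/use:
  b0: {s} / ∅
  b1: {m,r} / ∅
  b2: {e,m} / {m}
  b3: {h,t} / {s}
  b4: {e,r,t} / {r}
  b5: {m,r} / {m}

Liveness:
  b0 li=∅ lo={s}
  b1 li={s} lo={m,r,s}
  b2 li={m,r,s} lo={m,r,s}
  b3 li={m,r,s} lo={m,r}
  b4 li={m,r} lo={m}
  b5 li={m} lo=∅

Interfere edges:
  e — {m,r,s}
  h — {m,r,s}
  m — {e,h,r,s,t}
  r — {e,h,m,s,t}
  s — {e,h,m,r}
  t — {m,r}

N(h) = ["m", "r", "s"]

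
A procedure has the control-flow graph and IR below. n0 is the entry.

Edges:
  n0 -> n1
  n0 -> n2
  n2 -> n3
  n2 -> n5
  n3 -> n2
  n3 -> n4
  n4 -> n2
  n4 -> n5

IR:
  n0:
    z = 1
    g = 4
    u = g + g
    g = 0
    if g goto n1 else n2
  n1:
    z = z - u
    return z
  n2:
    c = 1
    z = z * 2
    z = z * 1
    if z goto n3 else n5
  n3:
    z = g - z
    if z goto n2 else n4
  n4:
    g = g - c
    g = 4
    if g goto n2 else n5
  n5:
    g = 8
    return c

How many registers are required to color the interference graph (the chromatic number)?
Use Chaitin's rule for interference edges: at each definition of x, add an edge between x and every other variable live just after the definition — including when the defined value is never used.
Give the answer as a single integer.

Block summaries:
  n0 def {g,u,z} use ∅
  n1 def {z} use {u,z}
  n2 def {c,z} use {z}
  n3 def {z} use {g,z}
  n4 def {g} use {c,g}
  n5 def {g} use {c}

Live sets:
  n0: in=∅ out={g,u,z}
  n1: in={u,z} out=∅
  n2: in={g,z} out={c,g,z}
  n3: in={c,g,z} out={c,g,z}
  n4: in={c,g,z} out={c,g,z}
  n5: in={c} out=∅

Interference:
  c↔{g,z}
  g↔{c,u,z}
  u↔{g,z}
  z↔{c,g,u}

Colouring:
  {c,g,z} pairwise interfere (3-clique) ⇒ χ ≥ 3
  assign c→R2 g→R0 u→R2 z→R1 — no edge inside a register ⇒ χ ≤ 3
  χ = 3

Answer: 3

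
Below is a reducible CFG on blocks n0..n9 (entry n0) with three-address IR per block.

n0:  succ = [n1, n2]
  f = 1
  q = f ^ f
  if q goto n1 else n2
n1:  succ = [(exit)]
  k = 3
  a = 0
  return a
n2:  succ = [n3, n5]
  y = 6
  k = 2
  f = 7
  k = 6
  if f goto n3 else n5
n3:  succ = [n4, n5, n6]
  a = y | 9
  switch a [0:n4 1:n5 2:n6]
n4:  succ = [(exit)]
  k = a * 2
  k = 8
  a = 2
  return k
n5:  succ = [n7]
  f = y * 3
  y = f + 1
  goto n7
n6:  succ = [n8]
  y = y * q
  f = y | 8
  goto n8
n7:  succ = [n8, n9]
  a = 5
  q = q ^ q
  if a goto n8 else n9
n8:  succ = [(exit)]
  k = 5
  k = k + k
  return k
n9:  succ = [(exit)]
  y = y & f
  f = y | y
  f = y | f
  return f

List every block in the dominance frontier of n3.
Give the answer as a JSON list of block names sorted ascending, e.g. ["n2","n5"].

idom tree: n1←n0 n2←n0 n3←n2 n4←n3 n5←n2 n6←n3 n7←n5 n8←n2 n9←n7
Join-block Dom:
  n5: preds {n2,n3}: {n0,n2} ∩ {n0,n2,n3} = {n0,n2}; idom=n2
  n8: preds {n6,n7}: {n0,n2,n3,n6} ∩ {n0,n2,n5,n7} = {n0,n2}; idom=n2

DF derivation:
  n5←n2: walk · to n2
  n5←n3: walk n3 to n2
  n8←n6: walk n6→n3 to n2
  n8←n7: walk n7→n5 to n2
  n0 → ∅
  n1 → ∅
  n2 → ∅
  n3 → {n5,n8}
  n4 → ∅
  n5 → {n8}
  n6 → {n8}
  n7 → {n8}
  n8 → ∅
  n9 → ∅

DF(n3) = ["n5", "n8"]

Answer: ["n5", "n8"]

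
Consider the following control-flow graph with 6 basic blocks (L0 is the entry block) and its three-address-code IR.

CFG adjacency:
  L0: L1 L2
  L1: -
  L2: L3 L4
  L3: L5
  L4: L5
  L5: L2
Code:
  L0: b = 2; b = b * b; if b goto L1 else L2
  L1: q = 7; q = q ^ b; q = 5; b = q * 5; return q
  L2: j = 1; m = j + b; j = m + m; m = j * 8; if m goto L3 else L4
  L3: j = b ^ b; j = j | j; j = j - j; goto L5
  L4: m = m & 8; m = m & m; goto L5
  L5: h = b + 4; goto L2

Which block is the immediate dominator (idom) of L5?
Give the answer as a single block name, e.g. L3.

Answer: L2

Working:
idom tree: L1←L0 L2←L0 L3←L2 L4←L2 L5←L2
Dom∩ at merges:
  L2: preds {L0,L5}: {L0} ∩ {L0,L2,L5} = {L0}; idom=L0
  L5: preds {L3,L4}: {L0,L2,L3} ∩ {L0,L2,L4} = {L0,L2}; idom=L2

idom(L5) = L2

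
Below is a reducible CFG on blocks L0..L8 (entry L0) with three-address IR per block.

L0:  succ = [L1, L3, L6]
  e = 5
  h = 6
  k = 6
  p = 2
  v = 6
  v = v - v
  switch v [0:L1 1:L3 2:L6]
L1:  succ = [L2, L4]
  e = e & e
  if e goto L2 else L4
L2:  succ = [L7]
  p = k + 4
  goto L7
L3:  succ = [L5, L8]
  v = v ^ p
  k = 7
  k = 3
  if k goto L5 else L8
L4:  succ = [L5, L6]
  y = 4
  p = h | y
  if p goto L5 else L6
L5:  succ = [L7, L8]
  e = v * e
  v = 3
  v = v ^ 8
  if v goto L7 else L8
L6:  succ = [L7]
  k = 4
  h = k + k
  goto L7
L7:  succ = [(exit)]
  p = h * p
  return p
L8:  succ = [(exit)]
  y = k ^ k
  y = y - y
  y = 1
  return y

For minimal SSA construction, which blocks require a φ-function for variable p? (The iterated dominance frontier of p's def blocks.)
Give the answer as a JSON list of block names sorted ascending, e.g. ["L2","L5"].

Answer: ["L5", "L6", "L7", "L8"]

Working:
idom tree: L1←L0 L2←L1 L3←L0 L4←L1 L5←L0 L6←L0 L7←L0 L8←L0
Dom∩ at merges:
  L5: preds {L3,L4}: {L0,L3} ∩ {L0,L1,L4} = {L0}; idom=L0
  L6: preds {L0,L4}: {L0} ∩ {L0,L1,L4} = {L0}; idom=L0
  L7: preds {L2,L5,L6}: {L0,L1,L2} ∩ {L0,L5} ∩ {L0,L6} = {L0}; idom=L0
  L8: preds {L3,L5}: {L0,L3} ∩ {L0,L5} = {L0}; idom=L0

DF walk-up:
  L5←L3: walk L3 to L0
  L5←L4: walk L4→L1 to L0
  L6←L0: walk · to L0
  L6←L4: walk L4→L1 to L0
  L7←L2: walk L2→L1 to L0
  L7←L5: walk L5 to L0
  L7←L6: walk L6 to L0
  L8←L3: walk L3 to L0
  L8←L5: walk L5 to L0
  L0 → ∅
  L1 → {L5,L6,L7}
  L2 → {L7}
  L3 → {L5,L8}
  L4 → {L5,L6}
  L5 → {L7,L8}
  L6 → {L7}
  L7 → ∅
  L8 → ∅

φ for p: defs {L0,L2,L4,L7}
  DF⁺ = {L5,L6,L7,L8}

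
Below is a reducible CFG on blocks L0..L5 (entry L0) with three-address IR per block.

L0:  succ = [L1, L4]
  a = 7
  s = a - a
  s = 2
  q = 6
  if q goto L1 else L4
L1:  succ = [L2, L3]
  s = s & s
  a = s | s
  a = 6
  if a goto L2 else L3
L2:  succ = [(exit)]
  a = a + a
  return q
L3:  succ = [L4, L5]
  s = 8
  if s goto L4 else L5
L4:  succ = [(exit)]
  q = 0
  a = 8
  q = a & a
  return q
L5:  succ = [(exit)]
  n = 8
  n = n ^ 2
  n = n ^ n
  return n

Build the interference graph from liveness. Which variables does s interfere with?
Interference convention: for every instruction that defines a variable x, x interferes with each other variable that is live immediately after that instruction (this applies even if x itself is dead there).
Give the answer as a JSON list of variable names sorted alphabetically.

Answer: ["q"]

Working:
def/use:
  L0: def={a,q,s} ue=∅
  L1: def={a,s} ue={s}
  L2: def={a} ue={a,q}
  L3: def={s} ue=∅
  L4: def={a,q} ue=∅
  L5: def={n} ue=∅

Liveness:
  L0: in=∅ out={q,s}
  L1: in={q,s} out={a,q}
  L2: in={a,q} out=∅
  L3: in=∅ out=∅
  L4: in=∅ out=∅
  L5: in=∅ out=∅

Conflict graph:
  a↔{q}
  n↔∅
  q↔{a,s}
  s↔{q}

N(s) = ["q"]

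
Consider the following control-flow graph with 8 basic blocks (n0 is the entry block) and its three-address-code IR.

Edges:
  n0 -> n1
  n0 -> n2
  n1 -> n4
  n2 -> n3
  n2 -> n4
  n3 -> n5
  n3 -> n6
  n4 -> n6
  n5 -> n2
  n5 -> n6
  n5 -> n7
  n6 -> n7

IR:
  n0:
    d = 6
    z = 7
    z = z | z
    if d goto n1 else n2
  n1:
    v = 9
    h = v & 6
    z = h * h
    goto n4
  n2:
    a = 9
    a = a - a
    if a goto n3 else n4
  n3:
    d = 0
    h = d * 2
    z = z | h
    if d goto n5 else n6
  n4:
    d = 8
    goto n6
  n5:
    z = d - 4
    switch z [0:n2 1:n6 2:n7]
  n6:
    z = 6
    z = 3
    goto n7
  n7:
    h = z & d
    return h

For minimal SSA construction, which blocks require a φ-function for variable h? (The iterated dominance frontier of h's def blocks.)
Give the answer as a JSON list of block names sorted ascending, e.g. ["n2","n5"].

Answer: ["n2", "n4", "n6", "n7"]

Derivation:
idom tree: n1←n0 n2←n0 n3←n2 n4←n0 n5←n3 n6←n0 n7←n0
Dom∩ at merges:
  n2: preds {n0,n5}: {n0} ∩ {n0,n2,n3,n5} = {n0}; idom=n0
  n4: preds {n1,n2}: {n0,n1} ∩ {n0,n2} = {n0}; idom=n0
  n6: preds {n3,n4,n5}: {n0,n2,n3} ∩ {n0,n4} ∩ {n0,n2,n3,n5} = {n0}; idom=n0
  n7: preds {n5,n6}: {n0,n2,n3,n5} ∩ {n0,n6} = {n0}; idom=n0

Frontier:
  join n2 pred n0: · stop@n0
  join n2 pred n5: n5→n3→n2 stop@n0
  join n4 pred n1: n1 stop@n0
  join n4 pred n2: n2 stop@n0
  join n6 pred n3: n3→n2 stop@n0
  join n6 pred n4: n4 stop@n0
  join n6 pred n5: n5→n3→n2 stop@n0
  join n7 pred n5: n5→n3→n2 stop@n0
  join n7 pred n6: n6 stop@n0
  DF(n0)=∅
  DF(n1)={n4}
  DF(n2)={n2,n4,n6,n7}
  DF(n3)={n2,n6,n7}
  DF(n4)={n6}
  DF(n5)={n2,n6,n7}
  DF(n6)={n7}
  DF(n7)=∅

φ for h: defs {n1,n3,n7}
  DF⁺ = {n2,n4,n6,n7}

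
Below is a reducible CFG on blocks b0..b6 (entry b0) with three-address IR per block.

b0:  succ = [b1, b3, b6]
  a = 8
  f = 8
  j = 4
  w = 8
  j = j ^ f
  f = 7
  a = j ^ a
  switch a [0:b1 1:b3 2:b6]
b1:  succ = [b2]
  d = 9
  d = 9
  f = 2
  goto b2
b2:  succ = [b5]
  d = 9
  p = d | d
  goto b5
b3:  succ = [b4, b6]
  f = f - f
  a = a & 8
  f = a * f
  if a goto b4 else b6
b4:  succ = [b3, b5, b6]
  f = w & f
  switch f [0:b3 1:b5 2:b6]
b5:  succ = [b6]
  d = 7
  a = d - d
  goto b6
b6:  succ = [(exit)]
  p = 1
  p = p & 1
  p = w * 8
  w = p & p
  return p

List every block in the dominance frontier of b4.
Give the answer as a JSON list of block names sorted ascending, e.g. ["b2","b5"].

idom tree: b1←b0 b2←b1 b3←b0 b4←b3 b5←b0 b6←b0
Dom at joins:
  b3: preds {b0,b4}: {b0} ∩ {b0,b3,b4} = {b0}; idom=b0
  b5: preds {b2,b4}: {b0,b1,b2} ∩ {b0,b3,b4} = {b0}; idom=b0
  b6: preds {b0,b3,b4,b5}: {b0} ∩ {b0,b3} ∩ {b0,b3,b4} ∩ {b0,b5} = {b0}; idom=b0

DF walk-up:
  b3←b0: walk · to b0
  b3←b4: walk b4→b3 to b0
  b5←b2: walk b2→b1 to b0
  b5←b4: walk b4→b3 to b0
  b6←b0: walk · to b0
  b6←b3: walk b3 to b0
  b6←b4: walk b4→b3 to b0
  b6←b5: walk b5 to b0
  DF(b0)=∅
  DF(b1)={b5}
  DF(b2)={b5}
  DF(b3)={b3,b5,b6}
  DF(b4)={b3,b5,b6}
  DF(b5)={b6}
  DF(b6)=∅

DF(b4) = ["b3", "b5", "b6"]

Answer: ["b3", "b5", "b6"]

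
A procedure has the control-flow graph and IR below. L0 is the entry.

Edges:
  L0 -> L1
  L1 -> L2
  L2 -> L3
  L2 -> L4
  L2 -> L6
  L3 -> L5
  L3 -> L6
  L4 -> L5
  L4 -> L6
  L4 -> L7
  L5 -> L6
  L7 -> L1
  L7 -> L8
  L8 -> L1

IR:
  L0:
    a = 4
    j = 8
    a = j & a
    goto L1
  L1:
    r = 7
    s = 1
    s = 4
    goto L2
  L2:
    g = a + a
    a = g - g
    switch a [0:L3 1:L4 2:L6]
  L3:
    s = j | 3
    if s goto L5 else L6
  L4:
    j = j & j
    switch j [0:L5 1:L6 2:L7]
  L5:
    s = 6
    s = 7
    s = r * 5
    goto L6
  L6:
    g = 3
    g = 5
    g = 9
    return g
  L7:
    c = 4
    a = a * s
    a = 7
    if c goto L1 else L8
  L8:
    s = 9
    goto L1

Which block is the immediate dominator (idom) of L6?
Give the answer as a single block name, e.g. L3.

idom tree: L1←L0 L2←L1 L3←L2 L4←L2 L5←L2 L6←L2 L7←L4 L8←L7
Dom∩ at merges:
  L1: preds {L0,L7,L8}: {L0} ∩ {L0,L1,L2,L4,L7} ∩ {L0,L1,L2,L4,L7,L8} = {L0}; idom=L0
  L5: preds {L3,L4}: {L0,L1,L2,L3} ∩ {L0,L1,L2,L4} = {L0,L1,L2}; idom=L2
  L6: preds {L2,L3,L4,L5}: {L0,L1,L2} ∩ {L0,L1,L2,L3} ∩ {L0,L1,L2,L4} ∩ {L0,L1,L2,L5} = {L0,L1,L2}; idom=L2

idom(L6) = L2

Answer: L2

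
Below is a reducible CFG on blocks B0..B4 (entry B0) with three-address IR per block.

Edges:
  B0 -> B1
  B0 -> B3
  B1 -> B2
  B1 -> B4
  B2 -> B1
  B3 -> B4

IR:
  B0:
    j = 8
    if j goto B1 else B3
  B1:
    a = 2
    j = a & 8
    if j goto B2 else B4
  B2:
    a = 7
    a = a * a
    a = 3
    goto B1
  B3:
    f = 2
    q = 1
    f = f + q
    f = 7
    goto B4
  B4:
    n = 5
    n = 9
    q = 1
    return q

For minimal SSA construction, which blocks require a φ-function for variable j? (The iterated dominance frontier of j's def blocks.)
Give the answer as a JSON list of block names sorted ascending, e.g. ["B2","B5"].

idom tree: B1←B0 B2←B1 B3←B0 B4←B0
Dom∩ at merges:
  B1: preds {B0,B2}: {B0} ∩ {B0,B1,B2} = {B0}; idom=B0
  B4: preds {B1,B3}: {B0,B1} ∩ {B0,B3} = {B0}; idom=B0

DF derivation:
  join B1 pred B0: · stop@B0
  join B1 pred B2: B2→B1 stop@B0
  join B4 pred B1: B1 stop@B0
  join B4 pred B3: B3 stop@B0
  B0: DF=∅
  B1: DF={B1,B4}
  B2: DF={B1}
  B3: DF={B4}
  B4: DF=∅

φ for j: defs {B0,B1}
  DF⁺ = {B1,B4}

Answer: ["B1", "B4"]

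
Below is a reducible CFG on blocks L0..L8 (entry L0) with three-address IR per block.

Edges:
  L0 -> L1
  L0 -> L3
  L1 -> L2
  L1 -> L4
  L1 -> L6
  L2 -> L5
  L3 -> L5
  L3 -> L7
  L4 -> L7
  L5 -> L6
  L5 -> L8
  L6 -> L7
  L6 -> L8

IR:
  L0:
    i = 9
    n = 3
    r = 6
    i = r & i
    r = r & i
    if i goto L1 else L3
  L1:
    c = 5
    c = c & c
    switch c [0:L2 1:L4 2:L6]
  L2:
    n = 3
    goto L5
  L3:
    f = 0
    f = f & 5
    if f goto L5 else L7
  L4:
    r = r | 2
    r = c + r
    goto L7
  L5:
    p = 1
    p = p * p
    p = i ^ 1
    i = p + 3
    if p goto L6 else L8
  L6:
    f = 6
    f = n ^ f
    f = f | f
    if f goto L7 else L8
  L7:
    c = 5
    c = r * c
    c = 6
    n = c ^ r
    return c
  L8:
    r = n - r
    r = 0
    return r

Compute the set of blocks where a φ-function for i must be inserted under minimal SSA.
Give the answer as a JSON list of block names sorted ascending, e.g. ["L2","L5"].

Answer: ["L6", "L7", "L8"]

Working:
idom tree: L1←L0 L2←L1 L3←L0 L4←L1 L5←L0 L6←L0 L7←L0 L8←L0
Dom at joins:
  L5: preds {L2,L3}: {L0,L1,L2} ∩ {L0,L3} = {L0}; idom=L0
  L6: preds {L1,L5}: {L0,L1} ∩ {L0,L5} = {L0}; idom=L0
  L7: preds {L3,L4,L6}: {L0,L3} ∩ {L0,L1,L4} ∩ {L0,L6} = {L0}; idom=L0
  L8: preds {L5,L6}: {L0,L5} ∩ {L0,L6} = {L0}; idom=L0

DF walk-up:
  L5←L2: walk L2→L1 to L0
  L5←L3: walk L3 to L0
  L6←L1: walk L1 to L0
  L6←L5: walk L5 to L0
  L7←L3: walk L3 to L0
  L7←L4: walk L4→L1 to L0
  L7←L6: walk L6 to L0
  L8←L5: walk L5 to L0
  L8←L6: walk L6 to L0
  L0: DF=∅
  L1: DF={L5,L6,L7}
  L2: DF={L5}
  L3: DF={L5,L7}
  L4: DF={L7}
  L5: DF={L6,L8}
  L6: DF={L7,L8}
  L7: DF=∅
  L8: DF=∅

φ for i: defs {L0,L5}
  DF⁺ = {L6,L7,L8}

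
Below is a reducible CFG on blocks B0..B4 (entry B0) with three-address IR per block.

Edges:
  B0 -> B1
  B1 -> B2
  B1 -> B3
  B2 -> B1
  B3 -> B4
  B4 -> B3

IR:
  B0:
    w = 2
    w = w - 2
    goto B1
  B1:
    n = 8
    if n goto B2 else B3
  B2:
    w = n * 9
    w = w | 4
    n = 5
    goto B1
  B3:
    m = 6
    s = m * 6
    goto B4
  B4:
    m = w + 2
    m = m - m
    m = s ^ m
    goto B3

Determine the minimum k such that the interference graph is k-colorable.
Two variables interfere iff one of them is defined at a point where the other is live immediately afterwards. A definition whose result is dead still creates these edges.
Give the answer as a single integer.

Answer: 3

Derivation:
Block summaries:
  B0: def={w} ue=∅
  B1: def={n} ue=∅
  B2: def={n,w} ue={n}
  B3: def={m,s} ue=∅
  B4: def={m} ue={s,w}

Live sets:
  B0 li=∅ lo={w}
  B1 li={w} lo={n,w}
  B2 li={n} lo={w}
  B3 li={w} lo={s,w}
  B4 li={s,w} lo={w}

Interference:
  m↔{s,w}
  n↔{w}
  s↔{m,w}
  w↔{m,n,s}

Chromatic number:
  {m,s,w} pairwise interfere (3-clique) ⇒ χ ≥ 3
  3-colouring: r0={w}  r1={m,n}  r2={s}
  χ = 3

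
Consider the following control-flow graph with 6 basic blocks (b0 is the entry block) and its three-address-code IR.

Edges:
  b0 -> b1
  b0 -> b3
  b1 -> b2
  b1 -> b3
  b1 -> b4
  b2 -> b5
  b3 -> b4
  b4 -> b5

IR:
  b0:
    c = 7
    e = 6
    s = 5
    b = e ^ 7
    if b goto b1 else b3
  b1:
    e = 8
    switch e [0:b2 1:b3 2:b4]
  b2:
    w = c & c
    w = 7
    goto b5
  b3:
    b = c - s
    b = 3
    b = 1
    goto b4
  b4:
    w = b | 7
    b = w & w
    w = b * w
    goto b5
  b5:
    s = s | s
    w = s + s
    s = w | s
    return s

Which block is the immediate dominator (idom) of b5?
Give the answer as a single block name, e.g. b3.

Answer: b0

Working:
idom tree: b1←b0 b2←b1 b3←b0 b4←b0 b5←b0
Dom at joins:
  b3: preds {b0,b1}: {b0} ∩ {b0,b1} = {b0}; idom=b0
  b4: preds {b1,b3}: {b0,b1} ∩ {b0,b3} = {b0}; idom=b0
  b5: preds {b2,b4}: {b0,b1,b2} ∩ {b0,b4} = {b0}; idom=b0

idom(b5) = b0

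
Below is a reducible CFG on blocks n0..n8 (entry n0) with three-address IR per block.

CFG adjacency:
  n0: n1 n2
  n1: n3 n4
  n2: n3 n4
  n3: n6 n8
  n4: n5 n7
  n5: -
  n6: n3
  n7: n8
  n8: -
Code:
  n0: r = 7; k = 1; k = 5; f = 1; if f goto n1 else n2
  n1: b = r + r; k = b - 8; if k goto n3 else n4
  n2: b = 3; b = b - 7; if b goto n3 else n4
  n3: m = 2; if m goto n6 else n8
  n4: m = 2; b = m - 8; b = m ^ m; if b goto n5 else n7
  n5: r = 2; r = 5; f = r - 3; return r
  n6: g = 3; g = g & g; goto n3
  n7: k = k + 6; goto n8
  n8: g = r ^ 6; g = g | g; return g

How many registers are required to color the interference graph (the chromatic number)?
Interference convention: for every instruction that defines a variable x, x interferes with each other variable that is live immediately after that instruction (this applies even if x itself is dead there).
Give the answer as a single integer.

Answer: 4

Analysis:
Block summaries:
  n0 def {f,k,r} use ∅
  n1 def {b,k} use {r}
  n2 def {b} use ∅
  n3 def {m} use ∅
  n4 def {b,m} use ∅
  n5 def {f,r} use ∅
  n6 def {g} use ∅
  n7 def {k} use {k}
  n8 def {g} use {r}

Backward fixpoint:
  n0: in=∅ out={k,r}
  n1: in={r} out={k,r}
  n2: in={k,r} out={k,r}
  n3: in={r} out={r}
  n4: in={k,r} out={k,r}
  n5: in=∅ out=∅
  n6: in={r} out={r}
  n7: in={k,r} out={r}
  n8: in={r} out=∅

Interfere edges:
  b↔{k,m,r}
  f↔{k,r}
  g↔{r}
  k↔{b,f,m,r}
  m↔{b,k,r}
  r↔{b,f,g,k,m}

Chromatic number:
  clique {b,k,m,r} ⇒ need ≥ 4
  4-colouring: r0={r}  r1={g,k}  r2={b,f}  r3={m}
  χ = 4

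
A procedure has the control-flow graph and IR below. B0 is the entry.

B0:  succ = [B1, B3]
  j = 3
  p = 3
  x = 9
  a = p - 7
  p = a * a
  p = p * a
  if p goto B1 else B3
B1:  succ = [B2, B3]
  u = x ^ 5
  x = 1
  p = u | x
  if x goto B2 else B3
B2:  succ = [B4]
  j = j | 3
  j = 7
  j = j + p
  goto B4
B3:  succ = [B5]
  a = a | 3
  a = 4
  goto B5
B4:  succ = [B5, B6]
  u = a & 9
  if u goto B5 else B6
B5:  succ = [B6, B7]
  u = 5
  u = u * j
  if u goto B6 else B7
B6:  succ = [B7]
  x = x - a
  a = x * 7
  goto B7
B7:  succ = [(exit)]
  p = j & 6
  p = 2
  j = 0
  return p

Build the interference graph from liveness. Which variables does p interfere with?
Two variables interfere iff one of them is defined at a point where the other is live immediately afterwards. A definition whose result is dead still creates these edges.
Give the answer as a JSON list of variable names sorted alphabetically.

Answer: ["a", "j", "x"]

Working:
def/use:
  B0 def {a,j,p,x} use ∅
  B1 def {p,u,x} use {x}
  B2 def {j} use {j,p}
  B3 def {a} use {a}
  B4 def {u} use {a}
  B5 def {u} use {j}
  B6 def {a,x} use {a,x}
  B7 def {j,p} use {j}

Backward fixpoint:
  live B0: ∅→{a,j,x}
  live B1: {a,j,x}→{a,j,p,x}
  live B2: {a,j,p,x}→{a,j,x}
  live B3: {a,j,x}→{a,j,x}
  live B4: {a,j,x}→{a,j,x}
  live B5: {a,j,x}→{a,j,x}
  live B6: {a,j,x}→{j}
  live B7: {j}→∅

Interfere edges:
  a: {j,p,u,x}
  j: {a,p,u,x}
  p: {a,j,x}
  u: {a,j,x}
  x: {a,j,p,u}

N(p) = ["a", "j", "x"]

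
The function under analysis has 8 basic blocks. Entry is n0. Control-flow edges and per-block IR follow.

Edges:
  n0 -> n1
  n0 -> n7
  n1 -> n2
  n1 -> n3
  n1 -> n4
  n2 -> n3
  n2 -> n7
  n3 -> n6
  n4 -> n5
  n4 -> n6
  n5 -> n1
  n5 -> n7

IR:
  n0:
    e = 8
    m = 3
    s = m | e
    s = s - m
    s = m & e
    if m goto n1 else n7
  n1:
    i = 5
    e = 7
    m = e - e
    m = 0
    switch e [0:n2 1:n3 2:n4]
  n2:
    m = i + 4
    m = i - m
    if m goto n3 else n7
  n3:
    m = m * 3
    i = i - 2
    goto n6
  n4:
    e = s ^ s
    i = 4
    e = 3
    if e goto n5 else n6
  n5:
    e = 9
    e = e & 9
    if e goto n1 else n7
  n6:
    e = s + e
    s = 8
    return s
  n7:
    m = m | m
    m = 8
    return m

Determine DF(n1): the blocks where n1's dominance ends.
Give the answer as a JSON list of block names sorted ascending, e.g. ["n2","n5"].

Answer: ["n1", "n7"]

Analysis:
idom tree: n1←n0 n2←n1 n3←n1 n4←n1 n5←n4 n6←n1 n7←n0
Dom at joins:
  n1: preds {n0,n5}: {n0} ∩ {n0,n1,n4,n5} = {n0}; idom=n0
  n3: preds {n1,n2}: {n0,n1} ∩ {n0,n1,n2} = {n0,n1}; idom=n1
  n6: preds {n3,n4}: {n0,n1,n3} ∩ {n0,n1,n4} = {n0,n1}; idom=n1
  n7: preds {n0,n2,n5}: {n0} ∩ {n0,n1,n2} ∩ {n0,n1,n4,n5} = {n0}; idom=n0

DF walk-up:
  join n1 pred n0: · stop@n0
  join n1 pred n5: n5→n4→n1 stop@n0
  join n3 pred n1: · stop@n1
  join n3 pred n2: n2 stop@n1
  join n6 pred n3: n3 stop@n1
  join n6 pred n4: n4 stop@n1
  join n7 pred n0: · stop@n0
  join n7 pred n2: n2→n1 stop@n0
  join n7 pred n5: n5→n4→n1 stop@n0
  n0 → ∅
  n1 → {n1,n7}
  n2 → {n3,n7}
  n3 → {n6}
  n4 → {n1,n6,n7}
  n5 → {n1,n7}
  n6 → ∅
  n7 → ∅

DF(n1) = ["n1", "n7"]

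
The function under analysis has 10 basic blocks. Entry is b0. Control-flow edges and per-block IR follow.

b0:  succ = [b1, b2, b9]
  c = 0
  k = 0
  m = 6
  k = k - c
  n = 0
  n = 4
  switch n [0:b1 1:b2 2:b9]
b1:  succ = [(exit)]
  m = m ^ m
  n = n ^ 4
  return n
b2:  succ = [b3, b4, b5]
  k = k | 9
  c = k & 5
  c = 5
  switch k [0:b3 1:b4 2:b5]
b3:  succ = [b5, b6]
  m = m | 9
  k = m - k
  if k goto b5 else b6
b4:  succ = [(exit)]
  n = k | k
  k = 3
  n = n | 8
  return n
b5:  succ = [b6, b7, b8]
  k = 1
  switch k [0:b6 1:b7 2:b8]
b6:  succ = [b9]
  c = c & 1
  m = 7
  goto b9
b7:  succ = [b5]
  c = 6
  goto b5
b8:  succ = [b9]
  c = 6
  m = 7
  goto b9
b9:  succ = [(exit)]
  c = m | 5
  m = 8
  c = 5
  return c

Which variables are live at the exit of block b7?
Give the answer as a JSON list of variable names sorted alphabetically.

Answer: ["c"]

Derivation:
def/use:
  b0: def={c,k,m,n} ue=∅
  b1: def={m,n} ue={m,n}
  b2: def={c,k} ue={k}
  b3: def={k,m} ue={k,m}
  b4: def={k,n} ue={k}
  b5: def={k} ue=∅
  b6: def={c,m} ue={c}
  b7: def={c} ue=∅
  b8: def={c,m} ue=∅
  b9: def={c,m} ue={m}

Backward fixpoint:
  b0: in=∅ out={k,m,n}
  b1: in={m,n} out=∅
  b2: in={k,m} out={c,k,m}
  b3: in={c,k,m} out={c}
  b4: in={k} out=∅
  b5: in={c} out={c}
  b6: in={c} out={m}
  b7: in=∅ out={c}
  b8: in=∅ out={m}
  b9: in={m} out=∅

live-out(b7) = ["c"]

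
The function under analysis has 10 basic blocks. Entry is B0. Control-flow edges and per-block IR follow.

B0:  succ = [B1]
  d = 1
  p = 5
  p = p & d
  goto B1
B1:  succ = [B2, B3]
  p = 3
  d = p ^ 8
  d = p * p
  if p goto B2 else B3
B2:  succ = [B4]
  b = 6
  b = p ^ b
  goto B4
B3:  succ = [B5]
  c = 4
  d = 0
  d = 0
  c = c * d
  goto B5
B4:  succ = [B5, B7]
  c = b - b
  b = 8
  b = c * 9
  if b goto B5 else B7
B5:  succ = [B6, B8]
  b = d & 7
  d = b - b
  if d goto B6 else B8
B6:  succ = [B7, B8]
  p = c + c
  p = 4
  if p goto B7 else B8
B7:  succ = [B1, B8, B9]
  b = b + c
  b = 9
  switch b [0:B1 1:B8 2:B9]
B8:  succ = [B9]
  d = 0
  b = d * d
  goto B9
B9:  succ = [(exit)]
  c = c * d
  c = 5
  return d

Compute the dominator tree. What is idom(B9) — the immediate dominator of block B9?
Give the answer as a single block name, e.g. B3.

Answer: B1

Analysis:
idom tree: B1←B0 B2←B1 B3←B1 B4←B2 B5←B1 B6←B5 B7←B1 B8←B1 B9←B1
Join-block Dom:
  B1: preds {B0,B7}: {B0} ∩ {B0,B1,B7} = {B0}; idom=B0
  B5: preds {B3,B4}: {B0,B1,B3} ∩ {B0,B1,B2,B4} = {B0,B1}; idom=B1
  B7: preds {B4,B6}: {B0,B1,B2,B4} ∩ {B0,B1,B5,B6} = {B0,B1}; idom=B1
  B8: preds {B5,B6,B7}: {B0,B1,B5} ∩ {B0,B1,B5,B6} ∩ {B0,B1,B7} = {B0,B1}; idom=B1
  B9: preds {B7,B8}: {B0,B1,B7} ∩ {B0,B1,B8} = {B0,B1}; idom=B1

idom(B9) = B1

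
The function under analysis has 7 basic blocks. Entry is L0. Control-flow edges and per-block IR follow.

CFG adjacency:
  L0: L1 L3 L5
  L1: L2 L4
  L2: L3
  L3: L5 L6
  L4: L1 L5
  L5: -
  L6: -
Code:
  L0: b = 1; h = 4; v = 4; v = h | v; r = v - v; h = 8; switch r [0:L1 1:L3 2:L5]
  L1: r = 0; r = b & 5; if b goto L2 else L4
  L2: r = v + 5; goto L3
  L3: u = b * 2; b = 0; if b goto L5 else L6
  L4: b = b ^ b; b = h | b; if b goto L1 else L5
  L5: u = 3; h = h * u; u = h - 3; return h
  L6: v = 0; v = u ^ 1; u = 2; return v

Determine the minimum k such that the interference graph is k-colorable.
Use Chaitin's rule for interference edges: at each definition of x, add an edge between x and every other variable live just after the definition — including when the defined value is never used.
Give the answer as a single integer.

def/use:
  L0 def {b,h,r,v} use ∅
  L1 def {r} use {b}
  L2 def {r} use {v}
  L3 def {b,u} use {b}
  L4 def {b} use {b,h}
  L5 def {h,u} use {h}
  L6 def {u,v} use {u}

Backward fixpoint:
  live L0: ∅→{b,h,v}
  live L1: {b,h,v}→{b,h,v}
  live L2: {b,h,v}→{b,h}
  live L3: {b,h}→{h,u}
  live L4: {b,h,v}→{b,h,v}
  live L5: {h}→∅
  live L6: {u}→∅

Conflict graph:
  b — {h,r,u,v}
  h — {b,r,u,v}
  r — {b,h,v}
  u — {b,h,v}
  v — {b,h,r,u}

Colouring:
  clique {b,h,r,v} ⇒ need ≥ 4
  4-colouring: c0={b}  c1={h}  c2={v}  c3={r,u}
  χ = 4

Answer: 4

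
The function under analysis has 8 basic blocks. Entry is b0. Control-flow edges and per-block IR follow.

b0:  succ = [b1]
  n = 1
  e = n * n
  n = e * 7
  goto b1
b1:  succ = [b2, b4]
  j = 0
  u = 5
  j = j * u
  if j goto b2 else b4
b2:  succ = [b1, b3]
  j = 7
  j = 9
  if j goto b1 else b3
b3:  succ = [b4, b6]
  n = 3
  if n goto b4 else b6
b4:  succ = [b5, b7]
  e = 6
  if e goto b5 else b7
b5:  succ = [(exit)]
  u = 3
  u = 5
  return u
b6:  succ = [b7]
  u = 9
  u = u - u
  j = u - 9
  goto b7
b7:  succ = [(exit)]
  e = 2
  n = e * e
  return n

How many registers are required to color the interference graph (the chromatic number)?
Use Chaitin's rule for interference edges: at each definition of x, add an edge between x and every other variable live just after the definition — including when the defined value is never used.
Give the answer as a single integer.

Per-block:
  b0: {e,n} / ∅
  b1: {j,u} / ∅
  b2: {j} / ∅
  b3: {n} / ∅
  b4: {e} / ∅
  b5: {u} / ∅
  b6: {j,u} / ∅
  b7: {e,n} / ∅

Backward fixpoint:
  live b0: ∅→∅
  live b1: ∅→∅
  live b2: ∅→∅
  live b3: ∅→∅
  live b4: ∅→∅
  live b5: ∅→∅
  live b6: ∅→∅
  live b7: ∅→∅

Conflict graph:
  e — ∅
  j — {u}
  n — ∅
  u — {j}

Registers:
  clique {j,u} ⇒ need ≥ 2
  2-colouring: R0={e,j,n}  R1={u}
  χ = 2

Answer: 2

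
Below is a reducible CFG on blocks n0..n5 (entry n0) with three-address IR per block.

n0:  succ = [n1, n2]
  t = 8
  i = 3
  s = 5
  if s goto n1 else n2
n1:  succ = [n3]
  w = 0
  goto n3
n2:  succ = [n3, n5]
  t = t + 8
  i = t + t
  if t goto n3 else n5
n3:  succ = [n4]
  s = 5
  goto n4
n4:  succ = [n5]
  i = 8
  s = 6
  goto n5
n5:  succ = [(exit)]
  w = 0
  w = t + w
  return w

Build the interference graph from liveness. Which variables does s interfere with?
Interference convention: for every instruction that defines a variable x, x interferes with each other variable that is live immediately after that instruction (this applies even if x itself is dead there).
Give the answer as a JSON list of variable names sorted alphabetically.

Answer: ["t"]

Working:
def/use:
  n0 def {i,s,t} use ∅
  n1 def {w} use ∅
  n2 def {i,t} use {t}
  n3 def {s} use ∅
  n4 def {i,s} use ∅
  n5 def {w} use {t}

Backward fixpoint:
  live n0: ∅→{t}
  live n1: {t}→{t}
  live n2: {t}→{t}
  live n3: {t}→{t}
  live n4: {t}→{t}
  live n5: {t}→∅

Conflict graph:
  i↔{t}
  s↔{t}
  t↔{i,s,w}
  w↔{t}

N(s) = ["t"]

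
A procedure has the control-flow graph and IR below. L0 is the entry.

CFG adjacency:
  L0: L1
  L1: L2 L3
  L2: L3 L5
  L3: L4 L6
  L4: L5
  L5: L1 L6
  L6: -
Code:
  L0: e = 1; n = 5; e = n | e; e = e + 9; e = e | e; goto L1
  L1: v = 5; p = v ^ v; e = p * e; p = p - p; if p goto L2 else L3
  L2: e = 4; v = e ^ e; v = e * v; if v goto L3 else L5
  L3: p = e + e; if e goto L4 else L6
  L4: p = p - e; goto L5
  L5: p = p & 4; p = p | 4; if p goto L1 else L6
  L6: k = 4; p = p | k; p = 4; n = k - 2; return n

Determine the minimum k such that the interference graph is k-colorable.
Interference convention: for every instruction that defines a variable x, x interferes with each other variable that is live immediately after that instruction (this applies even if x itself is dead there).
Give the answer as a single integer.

Answer: 3

Working:
Per-block:
  L0 def {e,n} use ∅
  L1 def {e,p,v} use {e}
  L2 def {e,v} use ∅
  L3 def {p} use {e}
  L4 def {p} use {e,p}
  L5 def {p} use {p}
  L6 def {k,n,p} use {p}

Backward fixpoint:
  L0 li=∅ lo={e}
  L1 li={e} lo={e,p}
  L2 li={p} lo={e,p}
  L3 li={e} lo={e,p}
  L4 li={e,p} lo={e,p}
  L5 li={e,p} lo={e,p}
  L6 li={p} lo=∅

Interference:
  e: {n,p,v}
  k: {p}
  n: {e}
  p: {e,k,v}
  v: {e,p}

Colouring:
  lower bound: {e,p,v} mutually conflict ⇒ χ ≥ 3
  assign e→R0 k→R0 n→R1 p→R1 v→R2 — no edge inside a register ⇒ χ ≤ 3
  χ = 3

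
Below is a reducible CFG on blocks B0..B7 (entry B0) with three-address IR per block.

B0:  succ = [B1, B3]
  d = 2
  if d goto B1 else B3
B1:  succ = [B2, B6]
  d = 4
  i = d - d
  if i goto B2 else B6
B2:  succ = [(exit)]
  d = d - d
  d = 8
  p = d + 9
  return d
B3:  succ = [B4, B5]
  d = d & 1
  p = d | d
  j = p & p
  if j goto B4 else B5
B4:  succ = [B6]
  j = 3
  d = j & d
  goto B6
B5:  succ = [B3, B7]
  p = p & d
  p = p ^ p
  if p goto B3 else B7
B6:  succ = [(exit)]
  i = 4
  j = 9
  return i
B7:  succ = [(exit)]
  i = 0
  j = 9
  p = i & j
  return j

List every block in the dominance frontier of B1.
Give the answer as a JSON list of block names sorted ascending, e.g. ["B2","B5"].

Answer: ["B6"]

Analysis:
idom tree: B1←B0 B2←B1 B3←B0 B4←B3 B5←B3 B6←B0 B7←B5
Dom∩ at merges:
  B3: preds {B0,B5}: {B0} ∩ {B0,B3,B5} = {B0}; idom=B0
  B6: preds {B1,B4}: {B0,B1} ∩ {B0,B3,B4} = {B0}; idom=B0

DF walk-up:
  join B3 pred B0: · stop@B0
  join B3 pred B5: B5→B3 stop@B0
  join B6 pred B1: B1 stop@B0
  join B6 pred B4: B4→B3 stop@B0
  B0: DF=∅
  B1: DF={B6}
  B2: DF=∅
  B3: DF={B3,B6}
  B4: DF={B6}
  B5: DF={B3}
  B6: DF=∅
  B7: DF=∅

DF(B1) = ["B6"]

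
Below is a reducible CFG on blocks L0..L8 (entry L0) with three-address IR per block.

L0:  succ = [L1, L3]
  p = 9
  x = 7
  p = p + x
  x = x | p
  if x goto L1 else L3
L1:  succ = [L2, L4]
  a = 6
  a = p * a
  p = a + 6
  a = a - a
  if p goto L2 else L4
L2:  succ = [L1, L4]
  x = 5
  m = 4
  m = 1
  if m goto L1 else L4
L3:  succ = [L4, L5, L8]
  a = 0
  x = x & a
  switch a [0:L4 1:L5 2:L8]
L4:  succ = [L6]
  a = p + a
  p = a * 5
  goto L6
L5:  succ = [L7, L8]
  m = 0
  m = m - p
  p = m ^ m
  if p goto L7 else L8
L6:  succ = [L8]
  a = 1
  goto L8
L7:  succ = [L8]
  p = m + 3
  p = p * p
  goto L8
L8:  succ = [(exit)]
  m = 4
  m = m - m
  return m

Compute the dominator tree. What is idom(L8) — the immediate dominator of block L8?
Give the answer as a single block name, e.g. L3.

Answer: L0

Working:
idom tree: L1←L0 L2←L1 L3←L0 L4←L0 L5←L3 L6←L4 L7←L5 L8←L0
Dom at joins:
  L1: preds {L0,L2}: {L0} ∩ {L0,L1,L2} = {L0}; idom=L0
  L4: preds {L1,L2,L3}: {L0,L1} ∩ {L0,L1,L2} ∩ {L0,L3} = {L0}; idom=L0
  L8: preds {L3,L5,L6,L7}: {L0,L3} ∩ {L0,L3,L5} ∩ {L0,L4,L6} ∩ {L0,L3,L5,L7} = {L0}; idom=L0

idom(L8) = L0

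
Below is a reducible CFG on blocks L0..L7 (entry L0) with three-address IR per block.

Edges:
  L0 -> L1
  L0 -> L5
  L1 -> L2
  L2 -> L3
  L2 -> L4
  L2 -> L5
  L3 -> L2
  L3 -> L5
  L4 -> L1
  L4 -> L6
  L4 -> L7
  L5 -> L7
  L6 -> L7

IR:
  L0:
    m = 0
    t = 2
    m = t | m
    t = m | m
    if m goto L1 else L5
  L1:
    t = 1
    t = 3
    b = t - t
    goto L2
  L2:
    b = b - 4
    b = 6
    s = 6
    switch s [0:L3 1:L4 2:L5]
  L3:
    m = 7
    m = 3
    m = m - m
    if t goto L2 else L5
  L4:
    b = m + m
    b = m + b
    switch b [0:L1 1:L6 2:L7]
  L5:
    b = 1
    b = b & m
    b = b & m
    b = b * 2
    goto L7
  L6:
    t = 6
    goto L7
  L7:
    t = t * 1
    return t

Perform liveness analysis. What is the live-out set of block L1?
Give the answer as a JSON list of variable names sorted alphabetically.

Block summaries:
  L0 def {m,t} use ∅
  L1 def {b,t} use ∅
  L2 def {b,s} use {b}
  L3 def {m} use {t}
  L4 def {b} use {m}
  L5 def {b} use {m}
  L6 def {t} use ∅
  L7 def {t} use {t}

Live sets:
  live L0: ∅→{m,t}
  live L1: {m}→{b,m,t}
  live L2: {b,m,t}→{b,m,t}
  live L3: {b,t}→{b,m,t}
  live L4: {m,t}→{m,t}
  live L5: {m,t}→{t}
  live L6: ∅→{t}
  live L7: {t}→∅

live-out(L1) = ["b", "m", "t"]

Answer: ["b", "m", "t"]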